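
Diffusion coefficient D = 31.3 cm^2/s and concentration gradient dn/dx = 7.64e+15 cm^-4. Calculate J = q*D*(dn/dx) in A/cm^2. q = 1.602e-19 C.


Step 1: J = q * D * (dn/dx)
Step 2: J = 1.602e-19 * 31.3 * 7.64e+15
Step 3: J = 3.83e-02 A/cm^2

3.83e-02


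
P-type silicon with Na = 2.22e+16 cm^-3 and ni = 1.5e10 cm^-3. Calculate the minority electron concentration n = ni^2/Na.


Step 1: Majority hole concentration p ≈ Na = 2.22e+16 cm^-3
Step 2: n = ni^2 / Na = (1.5e10)^2 / 2.22e+16
Step 3: n = 1.01e+04 cm^-3

1.01e+04


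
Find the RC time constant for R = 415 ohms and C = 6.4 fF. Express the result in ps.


Step 1: tau = R * C
Step 2: tau = 415 * 6.4 fF = 415 * 6.4e-15 F
Step 3: tau = 2.656e-12 s = 2.656 ps

2.656


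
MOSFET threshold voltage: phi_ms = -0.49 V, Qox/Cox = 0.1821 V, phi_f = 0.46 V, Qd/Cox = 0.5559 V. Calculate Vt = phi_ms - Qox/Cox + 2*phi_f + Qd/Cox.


Step 1: Vt = phi_ms - Qox/Cox + 2*phi_f + Qd/Cox
Step 2: Vt = -0.49 - 0.1821 + 2*0.46 + 0.5559
Step 3: Vt = -0.49 - 0.1821 + 0.92 + 0.5559
Step 4: Vt = 0.8038 V

0.8038


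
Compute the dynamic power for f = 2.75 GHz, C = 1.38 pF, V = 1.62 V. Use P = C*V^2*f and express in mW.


Step 1: V^2 = 1.62^2 = 2.6244 V^2
Step 2: P = C*V^2*f = 1.38e-12 F * 2.6244 * 2.75e9 Hz
Step 3: P = 9.959598e-03 W
Step 4: P = 9.96 mW

9.96


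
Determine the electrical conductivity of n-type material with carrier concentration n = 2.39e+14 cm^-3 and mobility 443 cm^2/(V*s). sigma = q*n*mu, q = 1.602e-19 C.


Step 1: sigma = q * n * mu
Step 2: sigma = 1.602e-19 * 2.39e+14 * 443
Step 3: sigma = 1.696e-02 S/cm

1.696e-02


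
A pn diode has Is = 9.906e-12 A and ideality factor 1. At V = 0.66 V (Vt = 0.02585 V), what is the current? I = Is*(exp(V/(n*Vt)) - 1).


Step 1: V/(n*Vt) = 0.66/(1*0.02585) = 25.5319
Step 2: exp(25.5319) = 1.2256e+11
Step 3: I = 9.906e-12 * (1.2256e+11 - 1) = 1.21e+00 A

1.21e+00


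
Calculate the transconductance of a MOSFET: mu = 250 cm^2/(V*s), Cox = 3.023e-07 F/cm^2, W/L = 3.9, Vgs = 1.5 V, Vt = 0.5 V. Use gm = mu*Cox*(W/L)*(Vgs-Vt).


Step 1: Vov = Vgs - Vt = 1.5 - 0.5 = 1.0 V
Step 2: gm = mu * Cox * (W/L) * Vov
Step 3: gm = 250 * 3.023e-07 * 3.9 * 1.0 = 2.95e-04 S

2.95e-04


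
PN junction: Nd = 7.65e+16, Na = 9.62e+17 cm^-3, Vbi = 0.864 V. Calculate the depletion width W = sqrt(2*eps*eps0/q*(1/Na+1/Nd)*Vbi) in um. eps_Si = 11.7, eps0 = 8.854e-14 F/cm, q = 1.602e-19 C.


Step 1: 1/Na + 1/Nd = 1/9.62e+17 + 1/7.65e+16 = 1.41114e-17
Step 2: 2*eps*eps0/q = 2*11.7*8.854e-14/1.602e-19 = 1.293281e+07
Step 3: W^2 = 1.293281e+07 * 1.41114e-17 * 0.864 = 1.57680e-10
Step 4: W = sqrt(1.57680e-10) = 1.256e-05 cm = 0.1256 um

0.1256


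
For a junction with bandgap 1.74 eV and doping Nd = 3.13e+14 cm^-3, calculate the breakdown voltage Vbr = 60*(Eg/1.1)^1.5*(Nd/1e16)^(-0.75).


Step 1: Eg/1.1 = 1.74/1.1 = 1.581818
Step 2: (Eg/1.1)^1.5 = 1.581818^1.5 = 1.989458
Step 3: (Nd/1e16)^(-0.75) = (0.0313)^(-0.75) = 13.438220
Step 4: Vbr = 60 * 1.989458 * 13.438220 = 1604.1 V

1604.1


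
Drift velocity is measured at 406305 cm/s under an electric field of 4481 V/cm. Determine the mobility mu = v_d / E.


Step 1: mu = v_d / E
Step 2: mu = 406305 / 4481
Step 3: mu = 90.67 cm^2/(V*s)

90.67


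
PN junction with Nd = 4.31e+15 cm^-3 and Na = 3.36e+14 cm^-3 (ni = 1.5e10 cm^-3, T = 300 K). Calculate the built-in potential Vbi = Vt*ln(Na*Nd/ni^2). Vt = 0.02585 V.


Step 1: Compute Na*Nd/ni^2 = 3.36e+14 * 4.31e+15 / (1.5e10)^2 = 6.4363e+09
Step 2: ln(6.4363e+09) = 22.5852
Step 3: Vbi = 0.02585 * 22.5852 = 0.584 V

0.584


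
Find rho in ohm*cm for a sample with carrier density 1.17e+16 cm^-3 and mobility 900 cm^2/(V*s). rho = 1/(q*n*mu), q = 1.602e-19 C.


Step 1: sigma = q * n * mu = 1.602e-19 * 1.17e+16 * 900 = 1.68691e+00 S/cm
Step 2: rho = 1 / sigma = 1 / 1.68691e+00 = 0.5928 ohm*cm

0.5928


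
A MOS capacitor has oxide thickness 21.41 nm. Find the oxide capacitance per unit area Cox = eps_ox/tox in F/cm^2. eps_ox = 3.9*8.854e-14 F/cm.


Step 1: eps_ox = 3.9 * 8.854e-14 = 3.45306e-13 F/cm
Step 2: tox in cm = 21.41 nm * 1e-7 = 2.1410e-06 cm
Step 3: Cox = 3.45306e-13 / 2.1410e-06 = 1.61e-07 F/cm^2

1.61e-07


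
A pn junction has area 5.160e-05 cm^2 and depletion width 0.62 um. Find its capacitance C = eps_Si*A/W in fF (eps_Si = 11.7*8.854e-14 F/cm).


Step 1: eps_Si = 11.7 * 8.854e-14 = 1.035918e-12 F/cm
Step 2: W in cm = 0.62 * 1e-4 = 6.20e-05 cm
Step 3: C = 1.035918e-12 * 5.160e-05 / 6.20e-05 = 8.621511e-13 F
Step 4: C = 862.15 fF

862.15


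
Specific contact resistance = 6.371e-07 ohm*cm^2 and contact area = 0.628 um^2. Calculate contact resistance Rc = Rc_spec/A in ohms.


Step 1: Convert area to cm^2: 0.628 um^2 = 6.2800e-09 cm^2
Step 2: Rc = Rc_spec / A = 6.371e-07 / 6.2800e-09
Step 3: Rc = 1.01e+02 ohms

1.01e+02


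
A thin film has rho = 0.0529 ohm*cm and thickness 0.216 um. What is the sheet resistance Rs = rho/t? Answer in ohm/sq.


Step 1: Convert thickness to cm: t = 0.216 um = 2.1600e-05 cm
Step 2: Rs = rho / t = 0.0529 / 2.1600e-05
Step 3: Rs = 2449.1 ohm/sq

2449.1


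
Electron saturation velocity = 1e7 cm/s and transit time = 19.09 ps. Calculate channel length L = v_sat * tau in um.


Step 1: tau in seconds = 19.09 ps * 1e-12 = 1.9090e-11 s
Step 2: L = v_sat * tau = 1e7 * 1.9090e-11 = 1.9090e-04 cm
Step 3: L in um = 1.9090e-04 * 1e4 = 1.909 um

1.909


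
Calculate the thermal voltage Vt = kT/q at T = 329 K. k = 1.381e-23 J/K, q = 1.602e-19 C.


Step 1: kT = 1.381e-23 * 329 = 4.54349e-21 J
Step 2: Vt = kT/q = 4.54349e-21 / 1.602e-19
Step 3: Vt = 0.02836 V

0.02836


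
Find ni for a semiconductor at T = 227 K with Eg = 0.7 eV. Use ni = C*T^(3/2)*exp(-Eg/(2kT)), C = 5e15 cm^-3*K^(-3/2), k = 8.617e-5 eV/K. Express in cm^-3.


Step 1: Compute kT = 8.617e-5 * 227 = 0.01956059 eV
Step 2: Exponent = -Eg/(2kT) = -0.7/(2*0.01956059) = -17.89312
Step 3: T^(3/2) = 227^1.5 = 3420.10
Step 4: ni = 5e15 * 3420.10 * exp(-17.89312) = 2.90e+11 cm^-3

2.90e+11


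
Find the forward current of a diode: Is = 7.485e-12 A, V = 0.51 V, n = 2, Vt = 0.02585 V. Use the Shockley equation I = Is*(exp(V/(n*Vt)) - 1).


Step 1: V/(n*Vt) = 0.51/(2*0.02585) = 9.8646
Step 2: exp(9.8646) = 1.9237e+04
Step 3: I = 7.485e-12 * (1.9237e+04 - 1) = 1.44e-07 A

1.44e-07


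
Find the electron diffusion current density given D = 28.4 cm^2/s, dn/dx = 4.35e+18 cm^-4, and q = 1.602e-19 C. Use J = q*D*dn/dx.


Step 1: J = q * D * (dn/dx)
Step 2: J = 1.602e-19 * 28.4 * 4.35e+18
Step 3: J = 1.98e+01 A/cm^2

1.98e+01


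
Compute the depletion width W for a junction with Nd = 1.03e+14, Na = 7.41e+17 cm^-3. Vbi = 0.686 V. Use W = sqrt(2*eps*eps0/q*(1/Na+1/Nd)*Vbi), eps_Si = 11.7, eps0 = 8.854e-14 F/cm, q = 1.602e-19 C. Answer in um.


Step 1: 1/Na + 1/Nd = 1/7.41e+17 + 1/1.03e+14 = 9.71009e-15
Step 2: 2*eps*eps0/q = 2*11.7*8.854e-14/1.602e-19 = 1.293281e+07
Step 3: W^2 = 1.293281e+07 * 9.71009e-15 * 0.686 = 8.61470e-08
Step 4: W = sqrt(8.61470e-08) = 2.935e-04 cm = 2.935 um

2.935


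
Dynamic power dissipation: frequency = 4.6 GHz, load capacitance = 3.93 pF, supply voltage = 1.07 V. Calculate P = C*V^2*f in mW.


Step 1: V^2 = 1.07^2 = 1.1449 V^2
Step 2: P = C*V^2*f = 3.93e-12 F * 1.1449 * 4.6e9 Hz
Step 3: P = 2.06975022e-02 W
Step 4: P = 20.698 mW

20.698


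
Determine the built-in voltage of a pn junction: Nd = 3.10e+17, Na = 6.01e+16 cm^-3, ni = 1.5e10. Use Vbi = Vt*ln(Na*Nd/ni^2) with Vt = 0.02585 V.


Step 1: Compute Na*Nd/ni^2 = 6.01e+16 * 3.10e+17 / (1.5e10)^2 = 8.2804e+13
Step 2: ln(8.2804e+13) = 32.0475
Step 3: Vbi = 0.02585 * 32.0475 = 0.828 V

0.828


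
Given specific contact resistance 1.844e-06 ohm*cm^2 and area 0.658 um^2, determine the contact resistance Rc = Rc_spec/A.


Step 1: Convert area to cm^2: 0.658 um^2 = 6.5800e-09 cm^2
Step 2: Rc = Rc_spec / A = 1.844e-06 / 6.5800e-09
Step 3: Rc = 2.80e+02 ohms

2.80e+02


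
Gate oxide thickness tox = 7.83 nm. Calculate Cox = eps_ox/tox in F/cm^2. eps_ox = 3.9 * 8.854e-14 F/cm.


Step 1: eps_ox = 3.9 * 8.854e-14 = 3.45306e-13 F/cm
Step 2: tox in cm = 7.83 nm * 1e-7 = 7.8300e-07 cm
Step 3: Cox = 3.45306e-13 / 7.8300e-07 = 4.41e-07 F/cm^2

4.41e-07


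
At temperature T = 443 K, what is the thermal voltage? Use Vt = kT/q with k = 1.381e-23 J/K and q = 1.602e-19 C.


Step 1: kT = 1.381e-23 * 443 = 6.11783e-21 J
Step 2: Vt = kT/q = 6.11783e-21 / 1.602e-19
Step 3: Vt = 0.03819 V

0.03819


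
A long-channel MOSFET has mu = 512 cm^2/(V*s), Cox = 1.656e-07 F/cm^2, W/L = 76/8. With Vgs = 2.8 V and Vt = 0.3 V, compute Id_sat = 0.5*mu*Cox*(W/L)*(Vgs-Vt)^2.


Step 1: Overdrive voltage Vov = Vgs - Vt = 2.8 - 0.3 = 2.5 V
Step 2: W/L = 76/8 = 9.5
Step 3: Id = 0.5 * 512 * 1.656e-07 * 9.5 * 2.5^2
Step 4: Id = 2.52e-03 A

2.52e-03


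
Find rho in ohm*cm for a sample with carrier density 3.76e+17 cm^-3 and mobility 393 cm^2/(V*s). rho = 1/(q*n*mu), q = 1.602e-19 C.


Step 1: sigma = q * n * mu = 1.602e-19 * 3.76e+17 * 393 = 2.36724e+01 S/cm
Step 2: rho = 1 / sigma = 1 / 2.36724e+01 = 0.04224 ohm*cm

0.04224


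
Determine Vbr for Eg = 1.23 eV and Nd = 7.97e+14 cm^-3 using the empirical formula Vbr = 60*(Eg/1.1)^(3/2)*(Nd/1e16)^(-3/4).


Step 1: Eg/1.1 = 1.23/1.1 = 1.118182
Step 2: (Eg/1.1)^1.5 = 1.118182^1.5 = 1.182412
Step 3: (Nd/1e16)^(-0.75) = (0.0797)^(-0.75) = 6.666629
Step 4: Vbr = 60 * 1.182412 * 6.666629 = 473.0 V

473.0


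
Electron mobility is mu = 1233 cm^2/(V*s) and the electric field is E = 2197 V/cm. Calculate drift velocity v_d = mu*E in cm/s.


Step 1: v_d = mu * E
Step 2: v_d = 1233 * 2197 = 2708901
Step 3: v_d = 2.71e+06 cm/s

2.71e+06


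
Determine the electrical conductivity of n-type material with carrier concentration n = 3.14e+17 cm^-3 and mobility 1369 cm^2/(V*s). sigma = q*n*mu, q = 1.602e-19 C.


Step 1: sigma = q * n * mu
Step 2: sigma = 1.602e-19 * 3.14e+17 * 1369
Step 3: sigma = 6.886e+01 S/cm

6.886e+01


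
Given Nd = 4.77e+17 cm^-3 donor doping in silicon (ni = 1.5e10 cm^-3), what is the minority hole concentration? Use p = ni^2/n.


Step 1: Since Nd >> ni, n ≈ Nd = 4.77e+17 cm^-3
Step 2: p = ni^2 / n = (1.5e10)^2 / 4.77e+17
Step 3: p = 2.25e20 / 4.77e+17 = 4.72e+02 cm^-3

4.72e+02


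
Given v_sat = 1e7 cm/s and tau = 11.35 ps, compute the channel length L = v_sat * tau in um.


Step 1: tau in seconds = 11.35 ps * 1e-12 = 1.1350e-11 s
Step 2: L = v_sat * tau = 1e7 * 1.1350e-11 = 1.1350e-04 cm
Step 3: L in um = 1.1350e-04 * 1e4 = 1.135 um

1.135


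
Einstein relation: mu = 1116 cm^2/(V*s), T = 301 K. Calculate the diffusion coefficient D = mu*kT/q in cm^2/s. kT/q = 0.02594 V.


Step 1: D = mu * (kT/q)
Step 2: D = 1116 * 0.02594
Step 3: D = 28.95 cm^2/s

28.95


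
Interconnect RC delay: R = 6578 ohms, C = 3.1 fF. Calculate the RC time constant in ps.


Step 1: tau = R * C
Step 2: tau = 6578 * 3.1 fF = 6578 * 3.1e-15 F
Step 3: tau = 2.03918e-11 s = 20.3918 ps

20.3918


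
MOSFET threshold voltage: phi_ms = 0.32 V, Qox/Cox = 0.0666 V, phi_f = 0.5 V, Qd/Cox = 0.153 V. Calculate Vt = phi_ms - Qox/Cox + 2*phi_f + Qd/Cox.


Step 1: Vt = phi_ms - Qox/Cox + 2*phi_f + Qd/Cox
Step 2: Vt = 0.32 - 0.0666 + 2*0.5 + 0.153
Step 3: Vt = 0.32 - 0.0666 + 1.0 + 0.153
Step 4: Vt = 1.4064 V

1.4064


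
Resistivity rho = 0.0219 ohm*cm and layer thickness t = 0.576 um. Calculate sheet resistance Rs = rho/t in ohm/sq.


Step 1: Convert thickness to cm: t = 0.576 um = 5.7600e-05 cm
Step 2: Rs = rho / t = 0.0219 / 5.7600e-05
Step 3: Rs = 380.2 ohm/sq

380.2


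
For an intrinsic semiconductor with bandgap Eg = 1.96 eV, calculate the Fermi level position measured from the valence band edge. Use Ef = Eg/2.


Step 1: For an intrinsic semiconductor, the Fermi level sits at midgap.
Step 2: Ef = Eg / 2 = 1.96 / 2 = 0.98 eV

0.98


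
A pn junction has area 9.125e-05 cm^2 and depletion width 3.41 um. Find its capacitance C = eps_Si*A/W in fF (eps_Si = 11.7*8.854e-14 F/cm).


Step 1: eps_Si = 11.7 * 8.854e-14 = 1.035918e-12 F/cm
Step 2: W in cm = 3.41 * 1e-4 = 3.41e-04 cm
Step 3: C = 1.035918e-12 * 9.125e-05 / 3.41e-04 = 2.772068e-13 F
Step 4: C = 277.21 fF

277.21


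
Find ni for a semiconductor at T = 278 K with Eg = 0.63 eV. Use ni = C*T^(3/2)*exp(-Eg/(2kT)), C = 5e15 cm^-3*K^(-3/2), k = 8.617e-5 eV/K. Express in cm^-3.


Step 1: Compute kT = 8.617e-5 * 278 = 0.02395526 eV
Step 2: Exponent = -Eg/(2kT) = -0.63/(2*0.02395526) = -13.14951
Step 3: T^(3/2) = 278^1.5 = 4635.19
Step 4: ni = 5e15 * 4635.19 * exp(-13.14951) = 4.51e+13 cm^-3

4.51e+13


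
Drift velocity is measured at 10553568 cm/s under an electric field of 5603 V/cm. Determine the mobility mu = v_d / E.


Step 1: mu = v_d / E
Step 2: mu = 10553568 / 5603
Step 3: mu = 1883.56 cm^2/(V*s)

1883.56


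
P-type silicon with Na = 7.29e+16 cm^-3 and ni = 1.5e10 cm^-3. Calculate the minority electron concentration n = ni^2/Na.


Step 1: Majority hole concentration p ≈ Na = 7.29e+16 cm^-3
Step 2: n = ni^2 / Na = (1.5e10)^2 / 7.29e+16
Step 3: n = 3.09e+03 cm^-3

3.09e+03


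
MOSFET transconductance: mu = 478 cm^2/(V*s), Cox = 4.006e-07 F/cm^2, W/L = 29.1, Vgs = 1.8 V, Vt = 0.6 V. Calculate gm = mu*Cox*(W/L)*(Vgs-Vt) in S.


Step 1: Vov = Vgs - Vt = 1.8 - 0.6 = 1.2 V
Step 2: gm = mu * Cox * (W/L) * Vov
Step 3: gm = 478 * 4.006e-07 * 29.1 * 1.2 = 6.69e-03 S

6.69e-03


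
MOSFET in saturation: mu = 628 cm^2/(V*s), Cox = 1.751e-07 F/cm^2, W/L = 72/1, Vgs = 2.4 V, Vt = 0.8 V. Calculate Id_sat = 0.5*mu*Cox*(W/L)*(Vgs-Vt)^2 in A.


Step 1: Overdrive voltage Vov = Vgs - Vt = 2.4 - 0.8 = 1.6 V
Step 2: W/L = 72/1 = 72
Step 3: Id = 0.5 * 628 * 1.751e-07 * 72 * 1.6^2
Step 4: Id = 1.01e-02 A

1.01e-02


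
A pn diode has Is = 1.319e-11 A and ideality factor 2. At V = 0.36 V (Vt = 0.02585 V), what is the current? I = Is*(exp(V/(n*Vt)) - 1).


Step 1: V/(n*Vt) = 0.36/(2*0.02585) = 6.9632
Step 2: exp(6.9632) = 1.0570e+03
Step 3: I = 1.319e-11 * (1.0570e+03 - 1) = 1.39e-08 A

1.39e-08


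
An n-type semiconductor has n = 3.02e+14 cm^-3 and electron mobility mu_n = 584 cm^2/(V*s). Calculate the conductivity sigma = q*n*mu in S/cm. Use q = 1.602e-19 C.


Step 1: sigma = q * n * mu
Step 2: sigma = 1.602e-19 * 3.02e+14 * 584
Step 3: sigma = 2.825e-02 S/cm

2.825e-02


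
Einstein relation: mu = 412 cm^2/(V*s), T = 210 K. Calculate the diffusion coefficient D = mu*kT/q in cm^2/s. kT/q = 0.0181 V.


Step 1: D = mu * (kT/q)
Step 2: D = 412 * 0.0181
Step 3: D = 7.46 cm^2/s

7.46


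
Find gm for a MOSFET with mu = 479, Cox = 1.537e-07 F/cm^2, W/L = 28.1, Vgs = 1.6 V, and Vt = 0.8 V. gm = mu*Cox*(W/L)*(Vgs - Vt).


Step 1: Vov = Vgs - Vt = 1.6 - 0.8 = 0.8 V
Step 2: gm = mu * Cox * (W/L) * Vov
Step 3: gm = 479 * 1.537e-07 * 28.1 * 0.8 = 1.66e-03 S

1.66e-03


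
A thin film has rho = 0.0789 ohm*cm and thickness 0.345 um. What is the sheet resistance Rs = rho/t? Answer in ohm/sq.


Step 1: Convert thickness to cm: t = 0.345 um = 3.4500e-05 cm
Step 2: Rs = rho / t = 0.0789 / 3.4500e-05
Step 3: Rs = 2287.0 ohm/sq

2287.0


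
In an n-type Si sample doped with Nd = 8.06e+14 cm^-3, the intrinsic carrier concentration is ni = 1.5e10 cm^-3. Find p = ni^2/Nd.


Step 1: Since Nd >> ni, n ≈ Nd = 8.06e+14 cm^-3
Step 2: p = ni^2 / n = (1.5e10)^2 / 8.06e+14
Step 3: p = 2.25e20 / 8.06e+14 = 2.79e+05 cm^-3

2.79e+05


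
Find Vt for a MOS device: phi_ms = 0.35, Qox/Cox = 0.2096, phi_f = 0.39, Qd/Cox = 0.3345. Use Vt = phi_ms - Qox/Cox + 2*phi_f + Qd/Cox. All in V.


Step 1: Vt = phi_ms - Qox/Cox + 2*phi_f + Qd/Cox
Step 2: Vt = 0.35 - 0.2096 + 2*0.39 + 0.3345
Step 3: Vt = 0.35 - 0.2096 + 0.78 + 0.3345
Step 4: Vt = 1.2549 V

1.2549


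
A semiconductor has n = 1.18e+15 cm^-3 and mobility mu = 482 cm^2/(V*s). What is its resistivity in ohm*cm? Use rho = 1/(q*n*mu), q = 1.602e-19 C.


Step 1: sigma = q * n * mu = 1.602e-19 * 1.18e+15 * 482 = 9.11154e-02 S/cm
Step 2: rho = 1 / sigma = 1 / 9.11154e-02 = 10.98 ohm*cm

10.98


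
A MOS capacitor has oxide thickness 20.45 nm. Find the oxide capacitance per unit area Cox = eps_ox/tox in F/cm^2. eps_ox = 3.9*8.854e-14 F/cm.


Step 1: eps_ox = 3.9 * 8.854e-14 = 3.45306e-13 F/cm
Step 2: tox in cm = 20.45 nm * 1e-7 = 2.0450e-06 cm
Step 3: Cox = 3.45306e-13 / 2.0450e-06 = 1.69e-07 F/cm^2

1.69e-07


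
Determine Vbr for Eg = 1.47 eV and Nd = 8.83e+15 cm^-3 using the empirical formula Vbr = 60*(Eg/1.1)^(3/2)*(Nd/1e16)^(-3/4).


Step 1: Eg/1.1 = 1.47/1.1 = 1.336364
Step 2: (Eg/1.1)^1.5 = 1.336364^1.5 = 1.544853
Step 3: (Nd/1e16)^(-0.75) = (0.883)^(-0.75) = 1.097816
Step 4: Vbr = 60 * 1.544853 * 1.097816 = 101.8 V

101.8


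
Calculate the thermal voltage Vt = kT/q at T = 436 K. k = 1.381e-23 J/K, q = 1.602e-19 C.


Step 1: kT = 1.381e-23 * 436 = 6.02116e-21 J
Step 2: Vt = kT/q = 6.02116e-21 / 1.602e-19
Step 3: Vt = 0.03759 V

0.03759


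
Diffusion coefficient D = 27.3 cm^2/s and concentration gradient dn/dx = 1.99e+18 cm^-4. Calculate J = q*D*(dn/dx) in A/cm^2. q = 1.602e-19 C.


Step 1: J = q * D * (dn/dx)
Step 2: J = 1.602e-19 * 27.3 * 1.99e+18
Step 3: J = 8.70e+00 A/cm^2

8.70e+00


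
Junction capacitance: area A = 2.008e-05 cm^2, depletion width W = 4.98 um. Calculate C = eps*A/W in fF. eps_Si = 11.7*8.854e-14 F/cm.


Step 1: eps_Si = 11.7 * 8.854e-14 = 1.035918e-12 F/cm
Step 2: W in cm = 4.98 * 1e-4 = 4.98e-04 cm
Step 3: C = 1.035918e-12 * 2.008e-05 / 4.98e-04 = 4.176955e-14 F
Step 4: C = 41.77 fF

41.77


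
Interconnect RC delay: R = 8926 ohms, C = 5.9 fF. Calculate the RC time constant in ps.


Step 1: tau = R * C
Step 2: tau = 8926 * 5.9 fF = 8926 * 5.9e-15 F
Step 3: tau = 5.26634e-11 s = 52.6634 ps

52.6634


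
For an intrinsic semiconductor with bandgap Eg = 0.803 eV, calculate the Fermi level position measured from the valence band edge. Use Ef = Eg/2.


Step 1: For an intrinsic semiconductor, the Fermi level sits at midgap.
Step 2: Ef = Eg / 2 = 0.803 / 2 = 0.4015 eV

0.4015


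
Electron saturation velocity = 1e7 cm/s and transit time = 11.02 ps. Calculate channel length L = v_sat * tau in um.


Step 1: tau in seconds = 11.02 ps * 1e-12 = 1.1020e-11 s
Step 2: L = v_sat * tau = 1e7 * 1.1020e-11 = 1.1020e-04 cm
Step 3: L in um = 1.1020e-04 * 1e4 = 1.102 um

1.102


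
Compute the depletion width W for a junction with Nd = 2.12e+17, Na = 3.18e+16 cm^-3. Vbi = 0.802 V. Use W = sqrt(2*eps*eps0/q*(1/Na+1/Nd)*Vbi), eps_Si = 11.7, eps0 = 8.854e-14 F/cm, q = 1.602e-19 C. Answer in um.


Step 1: 1/Na + 1/Nd = 1/3.18e+16 + 1/2.12e+17 = 3.61635e-17
Step 2: 2*eps*eps0/q = 2*11.7*8.854e-14/1.602e-19 = 1.293281e+07
Step 3: W^2 = 1.293281e+07 * 3.61635e-17 * 0.802 = 3.75092e-10
Step 4: W = sqrt(3.75092e-10) = 1.937e-05 cm = 0.1937 um

0.1937


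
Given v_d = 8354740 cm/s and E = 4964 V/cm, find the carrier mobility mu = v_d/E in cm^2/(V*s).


Step 1: mu = v_d / E
Step 2: mu = 8354740 / 4964
Step 3: mu = 1683.07 cm^2/(V*s)

1683.07


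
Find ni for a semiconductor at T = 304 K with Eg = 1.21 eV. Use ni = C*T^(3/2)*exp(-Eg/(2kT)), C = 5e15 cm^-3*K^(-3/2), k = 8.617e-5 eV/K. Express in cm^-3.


Step 1: Compute kT = 8.617e-5 * 304 = 0.02619568 eV
Step 2: Exponent = -Eg/(2kT) = -1.21/(2*0.02619568) = -23.09541
Step 3: T^(3/2) = 304^1.5 = 5300.42
Step 4: ni = 5e15 * 5300.42 * exp(-23.09541) = 2.47e+09 cm^-3

2.47e+09


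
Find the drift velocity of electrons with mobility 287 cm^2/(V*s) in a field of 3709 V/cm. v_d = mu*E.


Step 1: v_d = mu * E
Step 2: v_d = 287 * 3709 = 1064483
Step 3: v_d = 1.06e+06 cm/s

1.06e+06


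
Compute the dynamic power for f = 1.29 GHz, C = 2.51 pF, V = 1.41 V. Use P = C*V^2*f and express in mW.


Step 1: V^2 = 1.41^2 = 1.9881 V^2
Step 2: P = C*V^2*f = 2.51e-12 F * 1.9881 * 1.29e9 Hz
Step 3: P = 6.43726899e-03 W
Step 4: P = 6.437 mW

6.437


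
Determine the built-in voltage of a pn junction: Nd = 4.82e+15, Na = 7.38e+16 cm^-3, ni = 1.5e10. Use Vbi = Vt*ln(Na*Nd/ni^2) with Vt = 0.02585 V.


Step 1: Compute Na*Nd/ni^2 = 7.38e+16 * 4.82e+15 / (1.5e10)^2 = 1.5810e+12
Step 2: ln(1.5810e+12) = 28.0891
Step 3: Vbi = 0.02585 * 28.0891 = 0.726 V

0.726


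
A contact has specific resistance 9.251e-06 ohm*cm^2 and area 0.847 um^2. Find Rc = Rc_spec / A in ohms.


Step 1: Convert area to cm^2: 0.847 um^2 = 8.4700e-09 cm^2
Step 2: Rc = Rc_spec / A = 9.251e-06 / 8.4700e-09
Step 3: Rc = 1.09e+03 ohms

1.09e+03


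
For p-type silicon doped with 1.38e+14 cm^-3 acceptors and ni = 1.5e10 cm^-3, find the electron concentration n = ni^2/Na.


Step 1: Majority hole concentration p ≈ Na = 1.38e+14 cm^-3
Step 2: n = ni^2 / Na = (1.5e10)^2 / 1.38e+14
Step 3: n = 1.63e+06 cm^-3

1.63e+06


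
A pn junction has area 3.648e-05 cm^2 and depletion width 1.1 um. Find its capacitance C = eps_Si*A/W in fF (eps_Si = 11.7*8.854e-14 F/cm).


Step 1: eps_Si = 11.7 * 8.854e-14 = 1.035918e-12 F/cm
Step 2: W in cm = 1.1 * 1e-4 = 1.10e-04 cm
Step 3: C = 1.035918e-12 * 3.648e-05 / 1.10e-04 = 3.435481e-13 F
Step 4: C = 343.55 fF

343.55


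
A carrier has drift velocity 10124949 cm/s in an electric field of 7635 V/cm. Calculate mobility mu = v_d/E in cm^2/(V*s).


Step 1: mu = v_d / E
Step 2: mu = 10124949 / 7635
Step 3: mu = 1326.12 cm^2/(V*s)

1326.12


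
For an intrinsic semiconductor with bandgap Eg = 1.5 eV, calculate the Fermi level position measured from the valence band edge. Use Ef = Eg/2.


Step 1: For an intrinsic semiconductor, the Fermi level sits at midgap.
Step 2: Ef = Eg / 2 = 1.5 / 2 = 0.75 eV

0.75


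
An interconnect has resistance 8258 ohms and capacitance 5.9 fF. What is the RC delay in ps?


Step 1: tau = R * C
Step 2: tau = 8258 * 5.9 fF = 8258 * 5.9e-15 F
Step 3: tau = 4.87222e-11 s = 48.7222 ps

48.7222


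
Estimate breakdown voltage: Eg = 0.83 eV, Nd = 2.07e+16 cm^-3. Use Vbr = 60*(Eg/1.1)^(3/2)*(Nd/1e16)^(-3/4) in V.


Step 1: Eg/1.1 = 0.83/1.1 = 0.754545
Step 2: (Eg/1.1)^1.5 = 0.754545^1.5 = 0.655432
Step 3: (Nd/1e16)^(-0.75) = (2.07)^(-0.75) = 0.579458
Step 4: Vbr = 60 * 0.655432 * 0.579458 = 22.8 V

22.8


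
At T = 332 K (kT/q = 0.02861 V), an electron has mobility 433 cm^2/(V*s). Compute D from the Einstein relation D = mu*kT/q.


Step 1: D = mu * (kT/q)
Step 2: D = 433 * 0.02861
Step 3: D = 12.39 cm^2/s

12.39


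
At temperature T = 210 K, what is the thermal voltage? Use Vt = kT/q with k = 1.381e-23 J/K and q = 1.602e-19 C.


Step 1: kT = 1.381e-23 * 210 = 2.9001e-21 J
Step 2: Vt = kT/q = 2.9001e-21 / 1.602e-19
Step 3: Vt = 0.0181 V

0.0181


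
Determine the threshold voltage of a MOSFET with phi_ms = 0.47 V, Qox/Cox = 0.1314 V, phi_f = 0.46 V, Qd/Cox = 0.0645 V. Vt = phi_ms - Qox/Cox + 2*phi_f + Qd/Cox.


Step 1: Vt = phi_ms - Qox/Cox + 2*phi_f + Qd/Cox
Step 2: Vt = 0.47 - 0.1314 + 2*0.46 + 0.0645
Step 3: Vt = 0.47 - 0.1314 + 0.92 + 0.0645
Step 4: Vt = 1.3231 V

1.3231


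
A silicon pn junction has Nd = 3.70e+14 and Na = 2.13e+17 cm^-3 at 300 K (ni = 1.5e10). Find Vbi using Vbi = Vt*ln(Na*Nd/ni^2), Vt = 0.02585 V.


Step 1: Compute Na*Nd/ni^2 = 2.13e+17 * 3.70e+14 / (1.5e10)^2 = 3.5027e+11
Step 2: ln(3.5027e+11) = 26.5820
Step 3: Vbi = 0.02585 * 26.5820 = 0.687 V

0.687


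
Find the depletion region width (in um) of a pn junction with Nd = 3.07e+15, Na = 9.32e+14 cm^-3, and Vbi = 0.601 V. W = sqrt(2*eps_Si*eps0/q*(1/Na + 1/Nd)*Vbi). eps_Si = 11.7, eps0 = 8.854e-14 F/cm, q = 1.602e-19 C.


Step 1: 1/Na + 1/Nd = 1/9.32e+14 + 1/3.07e+15 = 1.39869e-15
Step 2: 2*eps*eps0/q = 2*11.7*8.854e-14/1.602e-19 = 1.293281e+07
Step 3: W^2 = 1.293281e+07 * 1.39869e-15 * 0.601 = 1.08715e-08
Step 4: W = sqrt(1.08715e-08) = 1.043e-04 cm = 1.043 um

1.043


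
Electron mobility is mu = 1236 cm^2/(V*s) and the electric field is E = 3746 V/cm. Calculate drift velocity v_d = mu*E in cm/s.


Step 1: v_d = mu * E
Step 2: v_d = 1236 * 3746 = 4630056
Step 3: v_d = 4.63e+06 cm/s

4.63e+06


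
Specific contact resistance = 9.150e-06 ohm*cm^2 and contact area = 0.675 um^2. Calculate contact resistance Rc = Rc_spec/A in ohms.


Step 1: Convert area to cm^2: 0.675 um^2 = 6.7500e-09 cm^2
Step 2: Rc = Rc_spec / A = 9.150e-06 / 6.7500e-09
Step 3: Rc = 1.36e+03 ohms

1.36e+03


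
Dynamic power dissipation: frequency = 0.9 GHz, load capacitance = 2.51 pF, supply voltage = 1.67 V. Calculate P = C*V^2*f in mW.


Step 1: V^2 = 1.67^2 = 2.7889 V^2
Step 2: P = C*V^2*f = 2.51e-12 F * 2.7889 * 0.9e9 Hz
Step 3: P = 6.3001251e-03 W
Step 4: P = 6.3 mW

6.3


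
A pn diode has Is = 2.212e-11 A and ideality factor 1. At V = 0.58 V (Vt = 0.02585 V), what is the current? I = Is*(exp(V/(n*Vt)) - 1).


Step 1: V/(n*Vt) = 0.58/(1*0.02585) = 22.4371
Step 2: exp(22.4371) = 5.5502e+09
Step 3: I = 2.212e-11 * (5.5502e+09 - 1) = 1.23e-01 A

1.23e-01


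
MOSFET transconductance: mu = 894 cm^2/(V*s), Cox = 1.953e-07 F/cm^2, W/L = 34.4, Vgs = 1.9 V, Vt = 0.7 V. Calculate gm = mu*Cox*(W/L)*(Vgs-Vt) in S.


Step 1: Vov = Vgs - Vt = 1.9 - 0.7 = 1.2 V
Step 2: gm = mu * Cox * (W/L) * Vov
Step 3: gm = 894 * 1.953e-07 * 34.4 * 1.2 = 7.21e-03 S

7.21e-03


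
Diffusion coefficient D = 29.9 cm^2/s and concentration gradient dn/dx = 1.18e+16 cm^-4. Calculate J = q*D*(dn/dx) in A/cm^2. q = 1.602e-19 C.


Step 1: J = q * D * (dn/dx)
Step 2: J = 1.602e-19 * 29.9 * 1.18e+16
Step 3: J = 5.65e-02 A/cm^2

5.65e-02


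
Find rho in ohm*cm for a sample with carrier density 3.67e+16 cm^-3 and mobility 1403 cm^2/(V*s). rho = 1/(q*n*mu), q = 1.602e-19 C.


Step 1: sigma = q * n * mu = 1.602e-19 * 3.67e+16 * 1403 = 8.24871e+00 S/cm
Step 2: rho = 1 / sigma = 1 / 8.24871e+00 = 0.1212 ohm*cm

0.1212


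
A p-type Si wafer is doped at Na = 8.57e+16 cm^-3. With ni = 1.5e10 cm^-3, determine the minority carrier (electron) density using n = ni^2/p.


Step 1: Majority hole concentration p ≈ Na = 8.57e+16 cm^-3
Step 2: n = ni^2 / Na = (1.5e10)^2 / 8.57e+16
Step 3: n = 2.63e+03 cm^-3

2.63e+03


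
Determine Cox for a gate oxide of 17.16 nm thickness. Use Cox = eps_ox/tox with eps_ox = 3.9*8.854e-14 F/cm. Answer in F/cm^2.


Step 1: eps_ox = 3.9 * 8.854e-14 = 3.45306e-13 F/cm
Step 2: tox in cm = 17.16 nm * 1e-7 = 1.7160e-06 cm
Step 3: Cox = 3.45306e-13 / 1.7160e-06 = 2.01e-07 F/cm^2

2.01e-07


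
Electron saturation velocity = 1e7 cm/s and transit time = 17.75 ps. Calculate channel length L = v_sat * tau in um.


Step 1: tau in seconds = 17.75 ps * 1e-12 = 1.7750e-11 s
Step 2: L = v_sat * tau = 1e7 * 1.7750e-11 = 1.7750e-04 cm
Step 3: L in um = 1.7750e-04 * 1e4 = 1.775 um

1.775


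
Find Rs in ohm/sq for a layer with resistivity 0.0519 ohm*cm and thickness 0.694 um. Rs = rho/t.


Step 1: Convert thickness to cm: t = 0.694 um = 6.9400e-05 cm
Step 2: Rs = rho / t = 0.0519 / 6.9400e-05
Step 3: Rs = 747.8 ohm/sq

747.8


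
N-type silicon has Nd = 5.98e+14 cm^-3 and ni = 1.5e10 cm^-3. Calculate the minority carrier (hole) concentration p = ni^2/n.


Step 1: Since Nd >> ni, n ≈ Nd = 5.98e+14 cm^-3
Step 2: p = ni^2 / n = (1.5e10)^2 / 5.98e+14
Step 3: p = 2.25e20 / 5.98e+14 = 3.76e+05 cm^-3

3.76e+05


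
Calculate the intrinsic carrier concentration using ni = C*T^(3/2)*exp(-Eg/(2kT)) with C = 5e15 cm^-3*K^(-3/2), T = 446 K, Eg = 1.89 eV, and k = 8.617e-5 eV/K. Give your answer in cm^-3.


Step 1: Compute kT = 8.617e-5 * 446 = 0.03843182 eV
Step 2: Exponent = -Eg/(2kT) = -1.89/(2*0.03843182) = -24.58900
Step 3: T^(3/2) = 446^1.5 = 9418.95
Step 4: ni = 5e15 * 9418.95 * exp(-24.58900) = 9.87e+08 cm^-3

9.87e+08


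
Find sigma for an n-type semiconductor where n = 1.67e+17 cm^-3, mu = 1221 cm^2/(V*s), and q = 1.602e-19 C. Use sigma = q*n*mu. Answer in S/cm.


Step 1: sigma = q * n * mu
Step 2: sigma = 1.602e-19 * 1.67e+17 * 1221
Step 3: sigma = 3.267e+01 S/cm

3.267e+01


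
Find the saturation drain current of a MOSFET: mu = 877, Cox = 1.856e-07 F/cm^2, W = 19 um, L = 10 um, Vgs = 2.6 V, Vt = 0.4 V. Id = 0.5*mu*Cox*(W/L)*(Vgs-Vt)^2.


Step 1: Overdrive voltage Vov = Vgs - Vt = 2.6 - 0.4 = 2.2 V
Step 2: W/L = 19/10 = 1.9
Step 3: Id = 0.5 * 877 * 1.856e-07 * 1.9 * 2.2^2
Step 4: Id = 7.48e-04 A

7.48e-04


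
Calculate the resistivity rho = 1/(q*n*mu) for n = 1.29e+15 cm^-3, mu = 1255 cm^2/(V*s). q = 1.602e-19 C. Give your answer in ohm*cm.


Step 1: sigma = q * n * mu = 1.602e-19 * 1.29e+15 * 1255 = 2.59356e-01 S/cm
Step 2: rho = 1 / sigma = 1 / 2.59356e-01 = 3.856 ohm*cm

3.856


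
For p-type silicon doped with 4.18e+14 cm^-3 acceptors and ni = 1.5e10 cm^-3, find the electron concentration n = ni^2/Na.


Step 1: Majority hole concentration p ≈ Na = 4.18e+14 cm^-3
Step 2: n = ni^2 / Na = (1.5e10)^2 / 4.18e+14
Step 3: n = 5.38e+05 cm^-3

5.38e+05


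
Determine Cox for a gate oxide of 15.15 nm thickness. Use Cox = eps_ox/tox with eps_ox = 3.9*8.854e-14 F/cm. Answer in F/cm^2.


Step 1: eps_ox = 3.9 * 8.854e-14 = 3.45306e-13 F/cm
Step 2: tox in cm = 15.15 nm * 1e-7 = 1.5150e-06 cm
Step 3: Cox = 3.45306e-13 / 1.5150e-06 = 2.28e-07 F/cm^2

2.28e-07


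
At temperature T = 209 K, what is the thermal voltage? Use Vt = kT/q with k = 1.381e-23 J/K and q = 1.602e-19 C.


Step 1: kT = 1.381e-23 * 209 = 2.88629e-21 J
Step 2: Vt = kT/q = 2.88629e-21 / 1.602e-19
Step 3: Vt = 0.01802 V

0.01802


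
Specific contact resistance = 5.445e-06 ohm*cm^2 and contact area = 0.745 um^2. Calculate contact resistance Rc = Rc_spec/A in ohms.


Step 1: Convert area to cm^2: 0.745 um^2 = 7.4500e-09 cm^2
Step 2: Rc = Rc_spec / A = 5.445e-06 / 7.4500e-09
Step 3: Rc = 7.31e+02 ohms

7.31e+02


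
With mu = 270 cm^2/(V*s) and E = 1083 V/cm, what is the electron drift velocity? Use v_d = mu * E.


Step 1: v_d = mu * E
Step 2: v_d = 270 * 1083 = 292410
Step 3: v_d = 2.92e+05 cm/s

2.92e+05


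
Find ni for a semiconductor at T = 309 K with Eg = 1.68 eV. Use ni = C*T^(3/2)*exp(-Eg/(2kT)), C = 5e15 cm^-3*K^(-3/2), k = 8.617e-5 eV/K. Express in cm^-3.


Step 1: Compute kT = 8.617e-5 * 309 = 0.02662653 eV
Step 2: Exponent = -Eg/(2kT) = -1.68/(2*0.02662653) = -31.54748
Step 3: T^(3/2) = 309^1.5 = 5431.72
Step 4: ni = 5e15 * 5431.72 * exp(-31.54748) = 5.41e+05 cm^-3

5.41e+05


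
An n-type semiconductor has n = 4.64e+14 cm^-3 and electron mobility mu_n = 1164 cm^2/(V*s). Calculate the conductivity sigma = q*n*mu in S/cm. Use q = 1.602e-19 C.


Step 1: sigma = q * n * mu
Step 2: sigma = 1.602e-19 * 4.64e+14 * 1164
Step 3: sigma = 8.652e-02 S/cm

8.652e-02


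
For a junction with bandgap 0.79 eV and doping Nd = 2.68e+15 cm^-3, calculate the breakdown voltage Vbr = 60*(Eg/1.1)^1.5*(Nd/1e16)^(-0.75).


Step 1: Eg/1.1 = 0.79/1.1 = 0.718182
Step 2: (Eg/1.1)^1.5 = 0.718182^1.5 = 0.608628
Step 3: (Nd/1e16)^(-0.75) = (0.268)^(-0.75) = 2.684719
Step 4: Vbr = 60 * 0.608628 * 2.684719 = 98.0 V

98.0


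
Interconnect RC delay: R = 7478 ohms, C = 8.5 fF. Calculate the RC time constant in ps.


Step 1: tau = R * C
Step 2: tau = 7478 * 8.5 fF = 7478 * 8.5e-15 F
Step 3: tau = 6.3563e-11 s = 63.563 ps

63.563


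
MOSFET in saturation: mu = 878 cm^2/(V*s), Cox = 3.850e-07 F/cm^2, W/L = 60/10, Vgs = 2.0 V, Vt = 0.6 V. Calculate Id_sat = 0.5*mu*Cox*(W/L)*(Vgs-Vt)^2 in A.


Step 1: Overdrive voltage Vov = Vgs - Vt = 2.0 - 0.6 = 1.4 V
Step 2: W/L = 60/10 = 6
Step 3: Id = 0.5 * 878 * 3.850e-07 * 6 * 1.4^2
Step 4: Id = 1.99e-03 A

1.99e-03


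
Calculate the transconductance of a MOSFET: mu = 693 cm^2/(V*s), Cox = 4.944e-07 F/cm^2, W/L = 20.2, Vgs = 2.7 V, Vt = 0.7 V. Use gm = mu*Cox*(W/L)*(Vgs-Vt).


Step 1: Vov = Vgs - Vt = 2.7 - 0.7 = 2.0 V
Step 2: gm = mu * Cox * (W/L) * Vov
Step 3: gm = 693 * 4.944e-07 * 20.2 * 2.0 = 1.38e-02 S

1.38e-02


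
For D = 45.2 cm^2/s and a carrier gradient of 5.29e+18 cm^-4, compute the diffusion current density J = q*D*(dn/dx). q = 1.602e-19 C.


Step 1: J = q * D * (dn/dx)
Step 2: J = 1.602e-19 * 45.2 * 5.29e+18
Step 3: J = 3.83e+01 A/cm^2

3.83e+01


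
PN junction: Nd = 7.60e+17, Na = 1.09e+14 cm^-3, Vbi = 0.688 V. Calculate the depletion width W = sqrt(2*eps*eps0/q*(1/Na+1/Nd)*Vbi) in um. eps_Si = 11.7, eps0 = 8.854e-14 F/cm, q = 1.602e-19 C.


Step 1: 1/Na + 1/Nd = 1/1.09e+14 + 1/7.60e+17 = 9.17563e-15
Step 2: 2*eps*eps0/q = 2*11.7*8.854e-14/1.602e-19 = 1.293281e+07
Step 3: W^2 = 1.293281e+07 * 9.17563e-15 * 0.688 = 8.16427e-08
Step 4: W = sqrt(8.16427e-08) = 2.857e-04 cm = 2.857 um

2.857


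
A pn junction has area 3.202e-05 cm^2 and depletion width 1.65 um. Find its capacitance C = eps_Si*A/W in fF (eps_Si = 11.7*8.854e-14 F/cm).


Step 1: eps_Si = 11.7 * 8.854e-14 = 1.035918e-12 F/cm
Step 2: W in cm = 1.65 * 1e-4 = 1.65e-04 cm
Step 3: C = 1.035918e-12 * 3.202e-05 / 1.65e-04 = 2.010309e-13 F
Step 4: C = 201.03 fF

201.03


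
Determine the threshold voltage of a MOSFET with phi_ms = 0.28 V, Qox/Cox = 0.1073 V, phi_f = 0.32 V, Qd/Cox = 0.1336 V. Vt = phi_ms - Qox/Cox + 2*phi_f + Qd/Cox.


Step 1: Vt = phi_ms - Qox/Cox + 2*phi_f + Qd/Cox
Step 2: Vt = 0.28 - 0.1073 + 2*0.32 + 0.1336
Step 3: Vt = 0.28 - 0.1073 + 0.64 + 0.1336
Step 4: Vt = 0.9463 V

0.9463


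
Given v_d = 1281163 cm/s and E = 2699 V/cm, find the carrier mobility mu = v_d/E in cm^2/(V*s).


Step 1: mu = v_d / E
Step 2: mu = 1281163 / 2699
Step 3: mu = 474.68 cm^2/(V*s)

474.68


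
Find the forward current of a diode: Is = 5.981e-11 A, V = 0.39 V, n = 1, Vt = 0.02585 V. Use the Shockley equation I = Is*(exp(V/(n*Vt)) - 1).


Step 1: V/(n*Vt) = 0.39/(1*0.02585) = 15.0870
Step 2: exp(15.0870) = 3.5662e+06
Step 3: I = 5.981e-11 * (3.5662e+06 - 1) = 2.13e-04 A

2.13e-04


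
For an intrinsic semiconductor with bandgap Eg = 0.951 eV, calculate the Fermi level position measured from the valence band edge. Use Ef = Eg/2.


Step 1: For an intrinsic semiconductor, the Fermi level sits at midgap.
Step 2: Ef = Eg / 2 = 0.951 / 2 = 0.4755 eV

0.4755


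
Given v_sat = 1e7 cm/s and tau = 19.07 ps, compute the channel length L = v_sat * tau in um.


Step 1: tau in seconds = 19.07 ps * 1e-12 = 1.9070e-11 s
Step 2: L = v_sat * tau = 1e7 * 1.9070e-11 = 1.9070e-04 cm
Step 3: L in um = 1.9070e-04 * 1e4 = 1.907 um

1.907


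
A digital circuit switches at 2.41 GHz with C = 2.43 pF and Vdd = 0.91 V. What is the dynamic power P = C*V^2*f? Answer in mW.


Step 1: V^2 = 0.91^2 = 0.8281 V^2
Step 2: P = C*V^2*f = 2.43e-12 F * 0.8281 * 2.41e9 Hz
Step 3: P = 4.84960203e-03 W
Step 4: P = 4.85 mW

4.85


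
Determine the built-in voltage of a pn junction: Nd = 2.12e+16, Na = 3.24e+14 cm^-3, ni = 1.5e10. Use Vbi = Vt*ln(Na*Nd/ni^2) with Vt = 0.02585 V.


Step 1: Compute Na*Nd/ni^2 = 3.24e+14 * 2.12e+16 / (1.5e10)^2 = 3.0528e+10
Step 2: ln(3.0528e+10) = 24.1419
Step 3: Vbi = 0.02585 * 24.1419 = 0.624 V

0.624


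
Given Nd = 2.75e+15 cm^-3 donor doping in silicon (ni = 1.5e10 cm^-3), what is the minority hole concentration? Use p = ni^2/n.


Step 1: Since Nd >> ni, n ≈ Nd = 2.75e+15 cm^-3
Step 2: p = ni^2 / n = (1.5e10)^2 / 2.75e+15
Step 3: p = 2.25e20 / 2.75e+15 = 8.18e+04 cm^-3

8.18e+04


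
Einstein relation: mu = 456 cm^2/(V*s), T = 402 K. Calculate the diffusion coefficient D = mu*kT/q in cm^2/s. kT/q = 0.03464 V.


Step 1: D = mu * (kT/q)
Step 2: D = 456 * 0.03464
Step 3: D = 15.8 cm^2/s

15.8


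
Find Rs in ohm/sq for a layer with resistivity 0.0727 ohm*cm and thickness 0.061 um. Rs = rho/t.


Step 1: Convert thickness to cm: t = 0.061 um = 6.1000e-06 cm
Step 2: Rs = rho / t = 0.0727 / 6.1000e-06
Step 3: Rs = 11918.0 ohm/sq

11918.0


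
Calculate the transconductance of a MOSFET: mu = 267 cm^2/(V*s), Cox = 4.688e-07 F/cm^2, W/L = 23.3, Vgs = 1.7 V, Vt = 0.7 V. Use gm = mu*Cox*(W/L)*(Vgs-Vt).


Step 1: Vov = Vgs - Vt = 1.7 - 0.7 = 1.0 V
Step 2: gm = mu * Cox * (W/L) * Vov
Step 3: gm = 267 * 4.688e-07 * 23.3 * 1.0 = 2.92e-03 S

2.92e-03


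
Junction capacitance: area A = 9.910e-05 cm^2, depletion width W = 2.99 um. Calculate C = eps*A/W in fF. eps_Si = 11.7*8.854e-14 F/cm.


Step 1: eps_Si = 11.7 * 8.854e-14 = 1.035918e-12 F/cm
Step 2: W in cm = 2.99 * 1e-4 = 2.99e-04 cm
Step 3: C = 1.035918e-12 * 9.910e-05 / 2.99e-04 = 3.433427e-13 F
Step 4: C = 343.34 fF

343.34


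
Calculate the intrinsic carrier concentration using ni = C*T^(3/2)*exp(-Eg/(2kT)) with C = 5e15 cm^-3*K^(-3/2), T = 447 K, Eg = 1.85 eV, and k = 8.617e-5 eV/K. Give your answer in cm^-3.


Step 1: Compute kT = 8.617e-5 * 447 = 0.03851799 eV
Step 2: Exponent = -Eg/(2kT) = -1.85/(2*0.03851799) = -24.01475
Step 3: T^(3/2) = 447^1.5 = 9450.64
Step 4: ni = 5e15 * 9450.64 * exp(-24.01475) = 1.76e+09 cm^-3

1.76e+09


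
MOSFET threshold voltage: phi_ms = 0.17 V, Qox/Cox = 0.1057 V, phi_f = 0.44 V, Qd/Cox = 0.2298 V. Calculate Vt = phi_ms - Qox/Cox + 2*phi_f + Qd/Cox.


Step 1: Vt = phi_ms - Qox/Cox + 2*phi_f + Qd/Cox
Step 2: Vt = 0.17 - 0.1057 + 2*0.44 + 0.2298
Step 3: Vt = 0.17 - 0.1057 + 0.88 + 0.2298
Step 4: Vt = 1.1741 V

1.1741


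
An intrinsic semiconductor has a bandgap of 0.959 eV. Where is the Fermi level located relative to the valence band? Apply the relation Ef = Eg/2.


Step 1: For an intrinsic semiconductor, the Fermi level sits at midgap.
Step 2: Ef = Eg / 2 = 0.959 / 2 = 0.4795 eV

0.4795


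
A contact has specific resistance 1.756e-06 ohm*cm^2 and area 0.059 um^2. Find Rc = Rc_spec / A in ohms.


Step 1: Convert area to cm^2: 0.059 um^2 = 5.9000e-10 cm^2
Step 2: Rc = Rc_spec / A = 1.756e-06 / 5.9000e-10
Step 3: Rc = 2.98e+03 ohms

2.98e+03


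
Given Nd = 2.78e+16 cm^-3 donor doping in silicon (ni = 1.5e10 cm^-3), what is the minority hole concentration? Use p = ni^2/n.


Step 1: Since Nd >> ni, n ≈ Nd = 2.78e+16 cm^-3
Step 2: p = ni^2 / n = (1.5e10)^2 / 2.78e+16
Step 3: p = 2.25e20 / 2.78e+16 = 8.09e+03 cm^-3

8.09e+03


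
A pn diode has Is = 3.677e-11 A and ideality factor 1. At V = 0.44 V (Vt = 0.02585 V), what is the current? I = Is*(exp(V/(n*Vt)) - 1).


Step 1: V/(n*Vt) = 0.44/(1*0.02585) = 17.0213
Step 2: exp(17.0213) = 2.4675e+07
Step 3: I = 3.677e-11 * (2.4675e+07 - 1) = 9.07e-04 A

9.07e-04


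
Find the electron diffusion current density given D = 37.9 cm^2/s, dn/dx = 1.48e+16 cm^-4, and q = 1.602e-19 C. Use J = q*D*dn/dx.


Step 1: J = q * D * (dn/dx)
Step 2: J = 1.602e-19 * 37.9 * 1.48e+16
Step 3: J = 8.99e-02 A/cm^2

8.99e-02


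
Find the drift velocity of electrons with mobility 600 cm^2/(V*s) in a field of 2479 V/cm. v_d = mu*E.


Step 1: v_d = mu * E
Step 2: v_d = 600 * 2479 = 1487400
Step 3: v_d = 1.49e+06 cm/s

1.49e+06


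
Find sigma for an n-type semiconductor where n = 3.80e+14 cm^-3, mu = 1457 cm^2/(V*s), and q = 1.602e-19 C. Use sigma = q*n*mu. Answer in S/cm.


Step 1: sigma = q * n * mu
Step 2: sigma = 1.602e-19 * 3.80e+14 * 1457
Step 3: sigma = 8.870e-02 S/cm

8.870e-02


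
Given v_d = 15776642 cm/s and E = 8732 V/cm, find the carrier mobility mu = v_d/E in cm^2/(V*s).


Step 1: mu = v_d / E
Step 2: mu = 15776642 / 8732
Step 3: mu = 1806.76 cm^2/(V*s)

1806.76


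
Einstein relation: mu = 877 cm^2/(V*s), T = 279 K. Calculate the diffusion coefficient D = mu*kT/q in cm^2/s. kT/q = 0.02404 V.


Step 1: D = mu * (kT/q)
Step 2: D = 877 * 0.02404
Step 3: D = 21.08 cm^2/s

21.08


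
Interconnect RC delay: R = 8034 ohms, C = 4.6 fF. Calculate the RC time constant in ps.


Step 1: tau = R * C
Step 2: tau = 8034 * 4.6 fF = 8034 * 4.6e-15 F
Step 3: tau = 3.69564e-11 s = 36.9564 ps

36.9564


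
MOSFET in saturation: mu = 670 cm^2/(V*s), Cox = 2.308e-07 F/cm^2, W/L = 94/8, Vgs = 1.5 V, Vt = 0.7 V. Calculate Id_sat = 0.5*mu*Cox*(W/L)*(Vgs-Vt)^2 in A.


Step 1: Overdrive voltage Vov = Vgs - Vt = 1.5 - 0.7 = 0.8 V
Step 2: W/L = 94/8 = 11.75
Step 3: Id = 0.5 * 670 * 2.308e-07 * 11.75 * 0.8^2
Step 4: Id = 5.81e-04 A

5.81e-04


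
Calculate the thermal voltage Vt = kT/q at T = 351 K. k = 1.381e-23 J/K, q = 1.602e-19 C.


Step 1: kT = 1.381e-23 * 351 = 4.84731e-21 J
Step 2: Vt = kT/q = 4.84731e-21 / 1.602e-19
Step 3: Vt = 0.03026 V

0.03026


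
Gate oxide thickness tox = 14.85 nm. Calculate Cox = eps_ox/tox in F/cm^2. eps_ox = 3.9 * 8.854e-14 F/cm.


Step 1: eps_ox = 3.9 * 8.854e-14 = 3.45306e-13 F/cm
Step 2: tox in cm = 14.85 nm * 1e-7 = 1.4850e-06 cm
Step 3: Cox = 3.45306e-13 / 1.4850e-06 = 2.33e-07 F/cm^2

2.33e-07
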